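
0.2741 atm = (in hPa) 277.7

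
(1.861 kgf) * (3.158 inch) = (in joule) 1.464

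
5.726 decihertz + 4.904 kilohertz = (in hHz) 49.05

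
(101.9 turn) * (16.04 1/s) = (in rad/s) 1.027e+04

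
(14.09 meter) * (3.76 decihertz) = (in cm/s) 529.8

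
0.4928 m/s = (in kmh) 1.774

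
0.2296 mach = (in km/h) 281.4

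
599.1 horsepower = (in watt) 4.467e+05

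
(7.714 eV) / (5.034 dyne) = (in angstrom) 0.0002455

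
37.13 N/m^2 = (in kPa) 0.03713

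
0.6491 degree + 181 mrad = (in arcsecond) 3.967e+04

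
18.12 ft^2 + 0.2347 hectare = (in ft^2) 2.528e+04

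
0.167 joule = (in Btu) 0.0001583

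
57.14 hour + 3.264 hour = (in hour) 60.4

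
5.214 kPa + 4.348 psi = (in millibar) 351.9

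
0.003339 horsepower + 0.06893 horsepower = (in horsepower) 0.07227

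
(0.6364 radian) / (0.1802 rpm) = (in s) 33.72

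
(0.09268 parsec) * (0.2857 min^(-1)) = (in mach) 3.999e+10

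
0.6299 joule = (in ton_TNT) 1.505e-10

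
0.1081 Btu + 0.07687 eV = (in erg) 1.141e+09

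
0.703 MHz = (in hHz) 7030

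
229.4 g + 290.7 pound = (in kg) 132.1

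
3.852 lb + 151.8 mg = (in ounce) 61.64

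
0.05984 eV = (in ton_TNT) 2.291e-30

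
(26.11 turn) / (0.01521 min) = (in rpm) 1717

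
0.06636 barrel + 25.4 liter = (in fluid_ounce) 1216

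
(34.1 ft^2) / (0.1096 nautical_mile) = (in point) 44.24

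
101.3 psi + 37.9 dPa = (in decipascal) 6.984e+06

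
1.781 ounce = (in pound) 0.1113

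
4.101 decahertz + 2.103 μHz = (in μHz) 4.101e+07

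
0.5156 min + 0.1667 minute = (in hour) 0.01137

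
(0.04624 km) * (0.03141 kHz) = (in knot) 2823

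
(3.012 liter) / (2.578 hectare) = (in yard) 1.278e-07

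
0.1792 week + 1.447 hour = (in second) 1.136e+05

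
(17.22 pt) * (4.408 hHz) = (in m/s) 2.678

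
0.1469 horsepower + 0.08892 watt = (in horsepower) 0.147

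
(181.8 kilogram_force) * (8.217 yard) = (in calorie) 3202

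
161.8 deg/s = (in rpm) 26.97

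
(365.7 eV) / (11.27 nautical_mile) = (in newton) 2.807e-21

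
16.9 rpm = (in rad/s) 1.77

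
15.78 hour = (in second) 5.681e+04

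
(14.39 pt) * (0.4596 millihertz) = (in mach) 6.852e-09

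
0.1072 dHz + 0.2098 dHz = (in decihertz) 0.317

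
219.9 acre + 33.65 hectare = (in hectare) 122.6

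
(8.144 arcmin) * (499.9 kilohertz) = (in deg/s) 6.785e+04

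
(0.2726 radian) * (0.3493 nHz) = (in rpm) 9.093e-10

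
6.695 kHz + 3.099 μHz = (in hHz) 66.95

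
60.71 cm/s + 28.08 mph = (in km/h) 47.38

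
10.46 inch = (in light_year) 2.808e-17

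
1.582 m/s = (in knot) 3.075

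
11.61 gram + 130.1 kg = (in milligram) 1.301e+08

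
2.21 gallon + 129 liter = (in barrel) 0.864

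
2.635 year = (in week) 137.4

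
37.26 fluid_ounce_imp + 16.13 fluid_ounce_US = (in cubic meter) 0.001536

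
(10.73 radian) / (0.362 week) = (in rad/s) 4.901e-05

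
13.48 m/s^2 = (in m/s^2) 13.48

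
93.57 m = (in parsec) 3.032e-15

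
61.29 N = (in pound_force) 13.78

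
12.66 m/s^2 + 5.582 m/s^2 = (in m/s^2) 18.24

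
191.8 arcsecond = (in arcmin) 3.197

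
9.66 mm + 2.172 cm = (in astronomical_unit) 2.098e-13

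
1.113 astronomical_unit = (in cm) 1.665e+13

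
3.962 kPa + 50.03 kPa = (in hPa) 539.9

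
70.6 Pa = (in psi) 0.01024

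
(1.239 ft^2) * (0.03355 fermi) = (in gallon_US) 1.02e-15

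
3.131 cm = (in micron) 3.131e+04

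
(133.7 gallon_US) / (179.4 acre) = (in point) 0.001976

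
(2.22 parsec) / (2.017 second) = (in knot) 6.602e+16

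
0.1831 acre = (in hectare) 0.0741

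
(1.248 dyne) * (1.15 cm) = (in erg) 1.435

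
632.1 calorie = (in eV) 1.651e+22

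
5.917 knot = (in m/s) 3.044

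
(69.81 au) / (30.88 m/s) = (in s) 3.382e+11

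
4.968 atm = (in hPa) 5034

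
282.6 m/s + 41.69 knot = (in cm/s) 3.04e+04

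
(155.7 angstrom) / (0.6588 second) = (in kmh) 8.508e-08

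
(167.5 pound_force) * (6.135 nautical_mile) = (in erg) 8.466e+13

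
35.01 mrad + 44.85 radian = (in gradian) 2857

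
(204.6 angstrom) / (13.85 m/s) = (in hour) 4.103e-13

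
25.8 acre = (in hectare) 10.44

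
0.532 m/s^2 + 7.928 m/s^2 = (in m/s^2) 8.46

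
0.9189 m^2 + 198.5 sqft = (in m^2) 19.36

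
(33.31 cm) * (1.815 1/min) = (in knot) 0.01959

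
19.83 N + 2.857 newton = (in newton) 22.69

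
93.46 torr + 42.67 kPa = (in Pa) 5.513e+04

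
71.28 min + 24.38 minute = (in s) 5740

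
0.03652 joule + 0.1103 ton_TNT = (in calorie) 1.103e+08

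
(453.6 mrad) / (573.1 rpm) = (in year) 2.397e-10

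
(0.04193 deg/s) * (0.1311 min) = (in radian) 0.005756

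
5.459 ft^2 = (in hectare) 5.072e-05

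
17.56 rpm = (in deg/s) 105.4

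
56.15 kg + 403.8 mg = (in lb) 123.8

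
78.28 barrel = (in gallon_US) 3288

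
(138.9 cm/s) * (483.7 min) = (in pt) 1.143e+08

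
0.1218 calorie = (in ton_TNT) 1.218e-10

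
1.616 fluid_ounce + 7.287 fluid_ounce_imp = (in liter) 0.2548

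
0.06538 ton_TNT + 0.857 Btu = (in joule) 2.736e+08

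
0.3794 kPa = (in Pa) 379.4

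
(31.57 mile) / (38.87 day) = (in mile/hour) 0.03384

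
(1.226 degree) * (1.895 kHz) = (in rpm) 387.2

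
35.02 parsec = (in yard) 1.182e+18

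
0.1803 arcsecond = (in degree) 5.008e-05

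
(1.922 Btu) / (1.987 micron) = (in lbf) 2.294e+08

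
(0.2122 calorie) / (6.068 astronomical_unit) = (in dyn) 9.781e-08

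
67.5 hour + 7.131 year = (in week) 372.2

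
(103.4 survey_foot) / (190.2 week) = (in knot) 5.326e-07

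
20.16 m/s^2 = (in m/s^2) 20.16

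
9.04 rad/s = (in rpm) 86.33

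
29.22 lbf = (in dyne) 1.3e+07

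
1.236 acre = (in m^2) 5002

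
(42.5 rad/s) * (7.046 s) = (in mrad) 2.995e+05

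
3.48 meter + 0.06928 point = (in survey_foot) 11.42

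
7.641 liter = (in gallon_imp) 1.681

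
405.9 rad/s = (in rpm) 3876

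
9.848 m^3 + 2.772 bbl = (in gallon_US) 2718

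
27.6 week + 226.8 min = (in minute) 2.784e+05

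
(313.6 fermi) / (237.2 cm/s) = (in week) 2.186e-19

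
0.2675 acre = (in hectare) 0.1083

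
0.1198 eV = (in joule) 1.919e-20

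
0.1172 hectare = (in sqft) 1.262e+04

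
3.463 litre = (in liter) 3.463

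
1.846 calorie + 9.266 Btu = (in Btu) 9.273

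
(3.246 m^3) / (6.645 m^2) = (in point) 1385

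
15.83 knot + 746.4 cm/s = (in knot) 30.34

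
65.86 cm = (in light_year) 6.961e-17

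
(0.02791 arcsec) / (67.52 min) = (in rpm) 3.189e-10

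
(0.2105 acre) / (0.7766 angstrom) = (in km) 1.097e+10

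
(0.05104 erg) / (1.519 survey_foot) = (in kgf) 1.124e-09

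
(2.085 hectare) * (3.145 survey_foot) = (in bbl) 1.257e+05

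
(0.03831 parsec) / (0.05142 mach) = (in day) 7.814e+08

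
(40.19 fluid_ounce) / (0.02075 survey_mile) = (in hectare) 3.559e-09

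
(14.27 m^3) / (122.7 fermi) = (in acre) 2.874e+10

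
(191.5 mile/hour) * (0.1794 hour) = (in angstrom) 5.529e+14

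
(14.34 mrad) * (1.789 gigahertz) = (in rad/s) 2.565e+07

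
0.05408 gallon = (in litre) 0.2047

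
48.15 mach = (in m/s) 1.64e+04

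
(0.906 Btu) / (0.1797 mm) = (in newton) 5.319e+06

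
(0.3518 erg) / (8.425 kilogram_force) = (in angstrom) 4.258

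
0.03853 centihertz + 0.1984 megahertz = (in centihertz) 1.984e+07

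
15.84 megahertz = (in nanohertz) 1.584e+16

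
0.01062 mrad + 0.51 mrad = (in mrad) 0.5206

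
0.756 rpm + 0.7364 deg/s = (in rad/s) 0.09202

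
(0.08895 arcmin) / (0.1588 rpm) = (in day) 1.801e-08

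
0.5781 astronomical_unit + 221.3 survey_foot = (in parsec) 2.803e-06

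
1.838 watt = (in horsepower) 0.002465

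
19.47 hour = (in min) 1168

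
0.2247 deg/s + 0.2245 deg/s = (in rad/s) 0.00784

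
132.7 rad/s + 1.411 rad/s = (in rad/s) 134.1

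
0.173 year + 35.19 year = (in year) 35.36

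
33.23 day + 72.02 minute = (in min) 4.792e+04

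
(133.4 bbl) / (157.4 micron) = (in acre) 33.3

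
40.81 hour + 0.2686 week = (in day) 3.581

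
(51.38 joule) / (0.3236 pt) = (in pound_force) 1.012e+05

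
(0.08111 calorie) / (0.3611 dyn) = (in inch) 3.7e+06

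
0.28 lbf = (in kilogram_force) 0.127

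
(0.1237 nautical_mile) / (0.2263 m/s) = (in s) 1012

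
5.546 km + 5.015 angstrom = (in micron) 5.546e+09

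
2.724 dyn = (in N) 2.724e-05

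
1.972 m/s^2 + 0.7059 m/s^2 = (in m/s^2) 2.678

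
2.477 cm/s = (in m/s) 0.02477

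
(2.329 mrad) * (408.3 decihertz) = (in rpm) 0.9081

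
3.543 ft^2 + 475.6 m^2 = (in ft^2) 5123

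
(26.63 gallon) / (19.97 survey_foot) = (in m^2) 0.01656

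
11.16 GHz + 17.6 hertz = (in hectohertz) 1.116e+08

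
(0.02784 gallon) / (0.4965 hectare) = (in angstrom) 212.3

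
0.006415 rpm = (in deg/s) 0.03849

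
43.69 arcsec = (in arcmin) 0.7282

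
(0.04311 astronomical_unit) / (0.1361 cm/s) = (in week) 7.835e+06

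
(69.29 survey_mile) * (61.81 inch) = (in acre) 43.26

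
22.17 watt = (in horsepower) 0.02973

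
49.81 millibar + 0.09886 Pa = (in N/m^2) 4981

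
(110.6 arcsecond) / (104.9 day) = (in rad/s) 5.916e-11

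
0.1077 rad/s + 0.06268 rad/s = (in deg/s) 9.762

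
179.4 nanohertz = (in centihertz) 1.794e-05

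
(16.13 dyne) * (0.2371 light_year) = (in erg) 3.618e+18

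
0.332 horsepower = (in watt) 247.6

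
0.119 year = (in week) 6.205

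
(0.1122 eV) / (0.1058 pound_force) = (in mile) 2.373e-23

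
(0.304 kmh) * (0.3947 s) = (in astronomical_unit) 2.228e-13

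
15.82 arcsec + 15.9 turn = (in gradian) 6360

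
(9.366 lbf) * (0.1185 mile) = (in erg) 7.945e+10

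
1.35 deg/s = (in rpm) 0.225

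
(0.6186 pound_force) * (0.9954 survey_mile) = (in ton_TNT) 1.054e-06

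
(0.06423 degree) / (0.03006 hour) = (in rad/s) 1.036e-05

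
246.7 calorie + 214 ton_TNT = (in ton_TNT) 214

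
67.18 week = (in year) 1.288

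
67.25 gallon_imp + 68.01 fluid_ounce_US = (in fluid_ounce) 1.041e+04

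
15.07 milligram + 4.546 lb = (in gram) 2062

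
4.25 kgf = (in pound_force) 9.37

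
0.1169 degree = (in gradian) 0.1299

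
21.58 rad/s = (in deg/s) 1236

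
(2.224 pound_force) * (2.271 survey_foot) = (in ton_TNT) 1.637e-09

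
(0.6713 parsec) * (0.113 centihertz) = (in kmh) 8.427e+13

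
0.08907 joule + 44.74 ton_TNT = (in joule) 1.872e+11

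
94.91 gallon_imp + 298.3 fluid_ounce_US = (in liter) 440.3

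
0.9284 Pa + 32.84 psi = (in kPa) 226.4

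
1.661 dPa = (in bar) 1.661e-06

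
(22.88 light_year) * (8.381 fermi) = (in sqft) 1.953e+04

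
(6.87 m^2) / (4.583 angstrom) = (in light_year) 1.584e-06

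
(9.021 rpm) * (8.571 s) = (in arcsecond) 1.67e+06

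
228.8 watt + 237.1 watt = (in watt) 465.9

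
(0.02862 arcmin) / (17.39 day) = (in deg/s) 3.175e-10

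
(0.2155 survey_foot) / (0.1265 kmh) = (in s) 1.869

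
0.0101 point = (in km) 3.563e-09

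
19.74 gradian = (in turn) 0.04935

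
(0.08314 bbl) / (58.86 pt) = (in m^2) 0.6366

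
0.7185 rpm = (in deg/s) 4.311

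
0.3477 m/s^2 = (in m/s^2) 0.3477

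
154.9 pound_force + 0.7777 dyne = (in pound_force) 154.9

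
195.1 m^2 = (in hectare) 0.01951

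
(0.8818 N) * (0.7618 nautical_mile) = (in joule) 1244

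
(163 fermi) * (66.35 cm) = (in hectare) 1.082e-17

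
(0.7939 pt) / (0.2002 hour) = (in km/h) 1.399e-06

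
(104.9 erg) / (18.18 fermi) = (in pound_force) 1.297e+08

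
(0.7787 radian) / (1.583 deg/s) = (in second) 28.18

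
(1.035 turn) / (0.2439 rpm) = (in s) 254.6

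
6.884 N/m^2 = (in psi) 0.0009984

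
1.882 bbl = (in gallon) 79.04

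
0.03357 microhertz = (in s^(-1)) 3.357e-08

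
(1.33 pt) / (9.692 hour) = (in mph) 3.008e-08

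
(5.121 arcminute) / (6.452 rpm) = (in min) 3.675e-05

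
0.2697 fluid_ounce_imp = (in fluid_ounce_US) 0.2591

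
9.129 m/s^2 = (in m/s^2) 9.129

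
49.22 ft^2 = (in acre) 0.00113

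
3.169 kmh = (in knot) 1.711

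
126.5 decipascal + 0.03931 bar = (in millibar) 39.44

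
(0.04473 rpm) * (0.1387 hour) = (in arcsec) 4.824e+05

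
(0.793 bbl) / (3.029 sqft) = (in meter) 0.448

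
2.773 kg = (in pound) 6.113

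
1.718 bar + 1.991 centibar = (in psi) 25.21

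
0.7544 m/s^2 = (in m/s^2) 0.7544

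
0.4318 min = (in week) 4.284e-05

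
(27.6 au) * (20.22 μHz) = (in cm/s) 8.349e+09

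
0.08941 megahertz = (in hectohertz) 894.1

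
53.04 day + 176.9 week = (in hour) 3.099e+04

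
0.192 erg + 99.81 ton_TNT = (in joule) 4.176e+11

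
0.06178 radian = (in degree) 3.54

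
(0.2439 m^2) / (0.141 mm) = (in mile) 1.075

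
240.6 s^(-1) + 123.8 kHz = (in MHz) 0.124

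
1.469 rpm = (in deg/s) 8.814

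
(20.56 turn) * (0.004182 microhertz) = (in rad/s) 5.402e-07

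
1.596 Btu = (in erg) 1.684e+10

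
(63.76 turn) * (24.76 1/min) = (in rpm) 1579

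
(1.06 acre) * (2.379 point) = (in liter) 3600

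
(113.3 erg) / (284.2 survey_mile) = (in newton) 2.477e-11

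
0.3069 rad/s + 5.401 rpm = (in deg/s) 49.99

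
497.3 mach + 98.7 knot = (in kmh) 6.098e+05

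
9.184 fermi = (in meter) 9.184e-15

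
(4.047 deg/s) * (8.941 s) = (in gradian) 40.2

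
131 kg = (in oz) 4621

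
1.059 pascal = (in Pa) 1.059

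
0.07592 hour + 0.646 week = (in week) 0.6465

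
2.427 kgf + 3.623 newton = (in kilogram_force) 2.796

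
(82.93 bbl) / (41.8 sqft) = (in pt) 9624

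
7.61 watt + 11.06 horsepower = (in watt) 8255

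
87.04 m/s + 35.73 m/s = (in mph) 274.6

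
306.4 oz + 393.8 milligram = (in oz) 306.4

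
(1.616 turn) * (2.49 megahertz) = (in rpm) 2.414e+08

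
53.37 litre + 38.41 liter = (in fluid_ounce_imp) 3230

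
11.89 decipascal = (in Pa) 1.189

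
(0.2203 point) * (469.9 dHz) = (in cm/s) 0.3652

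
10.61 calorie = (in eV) 2.771e+20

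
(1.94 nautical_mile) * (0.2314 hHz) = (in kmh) 2.993e+05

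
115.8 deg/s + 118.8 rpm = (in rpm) 138.1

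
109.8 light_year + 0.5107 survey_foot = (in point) 2.945e+21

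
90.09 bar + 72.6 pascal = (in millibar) 9.009e+04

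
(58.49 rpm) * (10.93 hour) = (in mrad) 2.41e+08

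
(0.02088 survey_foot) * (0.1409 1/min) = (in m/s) 1.495e-05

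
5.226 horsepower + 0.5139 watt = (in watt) 3898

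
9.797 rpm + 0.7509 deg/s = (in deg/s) 59.53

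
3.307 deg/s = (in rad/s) 0.05772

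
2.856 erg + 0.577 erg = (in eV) 2.143e+12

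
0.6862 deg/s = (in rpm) 0.1144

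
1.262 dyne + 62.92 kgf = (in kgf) 62.92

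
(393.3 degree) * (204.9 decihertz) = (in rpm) 1343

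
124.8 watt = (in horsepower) 0.1674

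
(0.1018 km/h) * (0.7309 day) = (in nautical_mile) 0.9642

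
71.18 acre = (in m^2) 2.881e+05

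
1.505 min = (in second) 90.3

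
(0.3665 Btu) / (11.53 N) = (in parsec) 1.087e-15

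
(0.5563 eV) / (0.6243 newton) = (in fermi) 0.0001428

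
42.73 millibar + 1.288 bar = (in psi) 19.3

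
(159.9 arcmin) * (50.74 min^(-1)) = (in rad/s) 0.03933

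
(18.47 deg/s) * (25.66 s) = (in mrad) 8272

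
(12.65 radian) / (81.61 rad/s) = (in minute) 0.002583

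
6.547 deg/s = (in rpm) 1.091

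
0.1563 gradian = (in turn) 0.0003908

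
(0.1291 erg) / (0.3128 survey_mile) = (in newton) 2.565e-11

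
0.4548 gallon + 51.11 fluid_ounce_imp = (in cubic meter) 0.003174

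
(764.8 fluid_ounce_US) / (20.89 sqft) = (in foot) 0.03824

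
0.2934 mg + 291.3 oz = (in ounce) 291.3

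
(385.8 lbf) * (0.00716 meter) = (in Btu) 0.01165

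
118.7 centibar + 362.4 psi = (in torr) 1.963e+04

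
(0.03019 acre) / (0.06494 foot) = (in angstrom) 6.172e+13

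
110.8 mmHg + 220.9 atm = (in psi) 3248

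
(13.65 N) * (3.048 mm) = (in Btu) 3.943e-05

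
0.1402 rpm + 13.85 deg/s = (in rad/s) 0.2564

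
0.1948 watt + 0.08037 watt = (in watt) 0.2752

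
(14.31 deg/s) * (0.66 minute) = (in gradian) 629.6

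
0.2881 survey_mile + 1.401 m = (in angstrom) 4.651e+12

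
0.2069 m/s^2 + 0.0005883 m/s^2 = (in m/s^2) 0.2075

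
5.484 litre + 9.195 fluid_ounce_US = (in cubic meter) 0.005756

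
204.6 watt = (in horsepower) 0.2744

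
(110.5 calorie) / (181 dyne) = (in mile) 158.7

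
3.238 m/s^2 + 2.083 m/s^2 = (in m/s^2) 5.321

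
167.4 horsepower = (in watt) 1.248e+05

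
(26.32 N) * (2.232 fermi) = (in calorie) 1.404e-14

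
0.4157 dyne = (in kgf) 4.239e-07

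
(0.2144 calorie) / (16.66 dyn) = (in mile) 3.346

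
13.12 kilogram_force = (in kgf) 13.12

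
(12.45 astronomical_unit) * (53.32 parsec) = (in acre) 7.572e+26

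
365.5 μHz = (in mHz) 0.3655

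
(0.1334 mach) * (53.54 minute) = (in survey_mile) 90.67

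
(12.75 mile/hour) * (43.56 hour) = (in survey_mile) 555.4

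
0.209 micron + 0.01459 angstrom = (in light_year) 2.209e-23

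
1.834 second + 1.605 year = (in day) 585.8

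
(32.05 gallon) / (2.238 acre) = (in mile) 8.324e-09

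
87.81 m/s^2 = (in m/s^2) 87.81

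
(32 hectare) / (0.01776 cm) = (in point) 5.107e+12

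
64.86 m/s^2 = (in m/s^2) 64.86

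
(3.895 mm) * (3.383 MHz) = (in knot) 2.561e+04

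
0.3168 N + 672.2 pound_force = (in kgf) 304.9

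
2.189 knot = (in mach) 0.003307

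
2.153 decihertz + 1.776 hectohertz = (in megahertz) 0.0001778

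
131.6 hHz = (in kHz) 13.16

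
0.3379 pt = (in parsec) 3.863e-21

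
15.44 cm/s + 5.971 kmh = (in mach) 0.005325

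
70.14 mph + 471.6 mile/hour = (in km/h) 871.8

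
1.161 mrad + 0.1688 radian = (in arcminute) 584.3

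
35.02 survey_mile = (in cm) 5.636e+06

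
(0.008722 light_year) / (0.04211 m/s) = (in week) 3.24e+09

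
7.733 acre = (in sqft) 3.368e+05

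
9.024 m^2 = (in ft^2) 97.13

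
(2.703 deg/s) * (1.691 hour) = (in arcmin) 9.873e+05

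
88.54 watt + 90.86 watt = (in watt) 179.4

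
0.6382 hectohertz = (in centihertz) 6382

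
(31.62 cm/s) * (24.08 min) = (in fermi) 4.568e+17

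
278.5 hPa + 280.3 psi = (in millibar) 1.96e+04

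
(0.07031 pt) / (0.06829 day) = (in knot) 8.172e-09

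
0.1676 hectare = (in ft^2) 1.804e+04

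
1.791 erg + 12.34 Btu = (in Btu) 12.34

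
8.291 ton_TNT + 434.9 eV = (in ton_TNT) 8.291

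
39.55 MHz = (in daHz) 3.955e+06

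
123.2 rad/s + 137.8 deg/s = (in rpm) 1199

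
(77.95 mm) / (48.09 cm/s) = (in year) 5.14e-09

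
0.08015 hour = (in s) 288.5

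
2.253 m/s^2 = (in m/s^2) 2.253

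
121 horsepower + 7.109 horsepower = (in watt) 9.553e+04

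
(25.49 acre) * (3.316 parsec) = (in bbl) 6.639e+22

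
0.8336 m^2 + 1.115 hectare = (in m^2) 1.115e+04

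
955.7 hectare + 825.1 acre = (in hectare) 1290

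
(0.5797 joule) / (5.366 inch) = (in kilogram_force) 0.4337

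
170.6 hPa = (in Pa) 1.706e+04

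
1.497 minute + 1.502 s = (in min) 1.522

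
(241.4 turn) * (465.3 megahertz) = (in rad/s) 7.057e+11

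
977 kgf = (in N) 9581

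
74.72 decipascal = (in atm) 7.374e-05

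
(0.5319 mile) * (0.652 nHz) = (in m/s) 5.581e-07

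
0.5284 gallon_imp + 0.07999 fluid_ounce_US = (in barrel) 0.01512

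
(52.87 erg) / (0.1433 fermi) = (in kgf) 3.762e+09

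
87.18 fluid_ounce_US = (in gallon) 0.6811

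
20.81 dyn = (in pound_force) 4.678e-05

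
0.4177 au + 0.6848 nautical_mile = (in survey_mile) 3.883e+07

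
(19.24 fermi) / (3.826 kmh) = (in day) 2.095e-19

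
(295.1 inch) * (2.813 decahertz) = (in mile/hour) 471.7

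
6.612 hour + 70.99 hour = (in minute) 4656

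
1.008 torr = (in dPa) 1344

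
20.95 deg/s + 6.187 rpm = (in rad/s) 1.014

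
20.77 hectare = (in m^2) 2.077e+05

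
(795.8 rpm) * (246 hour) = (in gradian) 4.698e+09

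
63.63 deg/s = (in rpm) 10.61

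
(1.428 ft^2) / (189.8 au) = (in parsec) 1.514e-31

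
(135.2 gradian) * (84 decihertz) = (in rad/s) 17.84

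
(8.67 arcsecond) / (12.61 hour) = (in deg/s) 5.305e-08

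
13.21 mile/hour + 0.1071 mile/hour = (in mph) 13.32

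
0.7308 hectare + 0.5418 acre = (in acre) 2.348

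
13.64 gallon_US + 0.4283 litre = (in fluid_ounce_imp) 1832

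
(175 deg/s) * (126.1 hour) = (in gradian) 8.827e+07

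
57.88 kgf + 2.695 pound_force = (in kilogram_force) 59.1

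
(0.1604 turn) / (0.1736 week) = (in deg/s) 0.00055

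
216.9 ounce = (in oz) 216.9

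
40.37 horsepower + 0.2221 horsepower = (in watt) 3.027e+04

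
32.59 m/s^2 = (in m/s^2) 32.59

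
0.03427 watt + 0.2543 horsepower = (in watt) 189.7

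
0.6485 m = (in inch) 25.53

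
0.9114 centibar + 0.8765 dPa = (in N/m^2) 911.5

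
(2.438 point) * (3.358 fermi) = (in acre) 7.137e-22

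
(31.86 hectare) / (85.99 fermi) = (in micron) 3.705e+24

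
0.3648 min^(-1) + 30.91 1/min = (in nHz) 5.212e+08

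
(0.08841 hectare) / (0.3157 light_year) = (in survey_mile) 1.839e-16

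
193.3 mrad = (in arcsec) 3.987e+04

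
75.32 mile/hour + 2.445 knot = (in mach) 0.1026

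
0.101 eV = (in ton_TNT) 3.868e-30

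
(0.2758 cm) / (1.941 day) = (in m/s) 1.645e-08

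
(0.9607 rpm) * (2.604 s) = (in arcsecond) 5.404e+04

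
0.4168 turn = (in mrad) 2619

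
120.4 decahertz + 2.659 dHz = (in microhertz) 1.204e+09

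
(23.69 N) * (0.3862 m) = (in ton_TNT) 2.187e-09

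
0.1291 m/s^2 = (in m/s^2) 0.1291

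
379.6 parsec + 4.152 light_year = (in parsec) 380.9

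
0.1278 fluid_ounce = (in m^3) 3.779e-06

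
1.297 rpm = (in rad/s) 0.1358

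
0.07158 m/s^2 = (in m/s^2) 0.07158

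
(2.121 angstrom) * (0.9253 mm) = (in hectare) 1.963e-17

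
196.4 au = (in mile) 1.826e+10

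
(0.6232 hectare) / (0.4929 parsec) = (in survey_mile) 2.546e-16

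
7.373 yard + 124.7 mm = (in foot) 22.53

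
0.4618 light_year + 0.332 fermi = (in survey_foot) 1.433e+16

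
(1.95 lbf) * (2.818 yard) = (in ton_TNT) 5.342e-09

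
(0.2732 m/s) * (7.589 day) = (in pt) 5.078e+08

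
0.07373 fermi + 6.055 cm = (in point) 171.6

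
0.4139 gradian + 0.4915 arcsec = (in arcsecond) 1342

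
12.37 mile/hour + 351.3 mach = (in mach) 351.3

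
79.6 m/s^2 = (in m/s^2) 79.6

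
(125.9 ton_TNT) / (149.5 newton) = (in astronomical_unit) 0.02355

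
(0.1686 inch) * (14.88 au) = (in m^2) 9.533e+09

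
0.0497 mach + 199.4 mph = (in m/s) 106.1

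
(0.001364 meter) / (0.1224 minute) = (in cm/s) 0.01857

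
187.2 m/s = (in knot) 363.9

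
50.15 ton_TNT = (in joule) 2.098e+11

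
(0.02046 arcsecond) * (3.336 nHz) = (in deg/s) 1.896e-14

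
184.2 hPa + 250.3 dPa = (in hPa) 184.5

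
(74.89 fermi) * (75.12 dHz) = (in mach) 1.652e-15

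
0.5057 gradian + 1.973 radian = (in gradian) 126.1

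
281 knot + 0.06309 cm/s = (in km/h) 520.4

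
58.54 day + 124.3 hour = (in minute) 9.176e+04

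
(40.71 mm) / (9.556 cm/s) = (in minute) 0.0071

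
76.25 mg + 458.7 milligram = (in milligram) 535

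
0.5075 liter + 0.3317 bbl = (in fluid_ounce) 1800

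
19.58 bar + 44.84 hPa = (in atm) 19.37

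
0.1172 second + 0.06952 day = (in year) 0.0001905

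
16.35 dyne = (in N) 0.0001635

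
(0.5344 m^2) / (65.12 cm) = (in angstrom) 8.206e+09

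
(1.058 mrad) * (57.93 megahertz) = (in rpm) 5.853e+05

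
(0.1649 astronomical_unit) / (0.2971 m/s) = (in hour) 2.306e+07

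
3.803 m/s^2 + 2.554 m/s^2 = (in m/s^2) 6.357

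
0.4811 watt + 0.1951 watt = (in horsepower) 0.0009068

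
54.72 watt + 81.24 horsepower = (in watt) 6.064e+04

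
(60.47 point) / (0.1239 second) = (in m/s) 0.1722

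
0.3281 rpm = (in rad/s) 0.03436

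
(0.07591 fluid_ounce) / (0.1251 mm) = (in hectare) 1.795e-06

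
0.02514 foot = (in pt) 21.72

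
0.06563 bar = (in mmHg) 49.23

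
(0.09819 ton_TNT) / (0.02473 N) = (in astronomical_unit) 0.111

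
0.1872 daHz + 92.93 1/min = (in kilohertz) 0.003421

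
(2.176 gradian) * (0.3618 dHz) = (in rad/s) 0.001237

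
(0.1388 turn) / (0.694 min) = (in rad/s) 0.02094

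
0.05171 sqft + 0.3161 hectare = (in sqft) 3.402e+04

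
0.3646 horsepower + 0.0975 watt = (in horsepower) 0.3647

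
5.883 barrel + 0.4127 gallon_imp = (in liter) 937.2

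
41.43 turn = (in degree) 1.491e+04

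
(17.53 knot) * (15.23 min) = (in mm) 8.241e+06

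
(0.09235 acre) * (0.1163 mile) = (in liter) 6.995e+07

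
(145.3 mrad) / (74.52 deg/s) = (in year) 3.542e-09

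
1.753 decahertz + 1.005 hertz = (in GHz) 1.853e-08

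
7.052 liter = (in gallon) 1.863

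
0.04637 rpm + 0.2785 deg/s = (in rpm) 0.09279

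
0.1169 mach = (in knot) 77.37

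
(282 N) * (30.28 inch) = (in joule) 216.9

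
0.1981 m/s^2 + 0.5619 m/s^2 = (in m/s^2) 0.76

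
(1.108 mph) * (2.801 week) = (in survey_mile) 521.4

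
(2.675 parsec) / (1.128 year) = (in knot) 4.51e+09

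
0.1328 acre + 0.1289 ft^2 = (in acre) 0.1328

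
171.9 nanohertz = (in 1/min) 1.031e-05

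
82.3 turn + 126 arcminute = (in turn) 82.31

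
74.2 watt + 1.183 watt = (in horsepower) 0.1011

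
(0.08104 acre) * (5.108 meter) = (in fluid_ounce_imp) 5.896e+07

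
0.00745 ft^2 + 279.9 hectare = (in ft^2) 3.013e+07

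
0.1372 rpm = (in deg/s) 0.8232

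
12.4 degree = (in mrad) 216.4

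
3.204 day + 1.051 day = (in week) 0.6079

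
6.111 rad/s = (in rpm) 58.36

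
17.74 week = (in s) 1.073e+07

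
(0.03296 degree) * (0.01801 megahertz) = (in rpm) 98.93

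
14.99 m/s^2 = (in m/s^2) 14.99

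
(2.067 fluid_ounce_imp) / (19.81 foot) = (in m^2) 9.727e-06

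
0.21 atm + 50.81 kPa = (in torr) 540.7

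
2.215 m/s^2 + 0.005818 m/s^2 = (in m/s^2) 2.221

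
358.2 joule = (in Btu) 0.3395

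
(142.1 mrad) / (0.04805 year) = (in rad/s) 9.378e-08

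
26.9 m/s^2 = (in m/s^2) 26.9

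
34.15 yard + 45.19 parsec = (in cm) 1.394e+20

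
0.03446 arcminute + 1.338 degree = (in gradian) 1.487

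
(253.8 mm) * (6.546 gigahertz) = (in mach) 4.879e+06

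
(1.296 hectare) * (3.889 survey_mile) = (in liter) 8.111e+10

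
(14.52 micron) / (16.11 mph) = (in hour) 5.6e-10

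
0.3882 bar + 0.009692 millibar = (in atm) 0.3831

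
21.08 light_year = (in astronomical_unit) 1.333e+06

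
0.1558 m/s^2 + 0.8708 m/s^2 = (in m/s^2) 1.027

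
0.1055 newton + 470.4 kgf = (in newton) 4613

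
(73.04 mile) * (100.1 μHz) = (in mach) 0.03456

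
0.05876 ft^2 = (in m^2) 0.005459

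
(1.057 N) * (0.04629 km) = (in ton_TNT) 1.169e-08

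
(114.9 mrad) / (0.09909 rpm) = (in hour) 0.003076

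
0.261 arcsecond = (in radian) 1.265e-06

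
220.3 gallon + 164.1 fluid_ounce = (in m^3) 0.8388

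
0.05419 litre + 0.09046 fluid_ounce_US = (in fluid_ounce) 1.923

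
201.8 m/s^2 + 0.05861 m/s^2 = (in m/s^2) 201.9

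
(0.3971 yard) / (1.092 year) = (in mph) 2.359e-08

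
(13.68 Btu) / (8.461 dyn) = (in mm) 1.706e+11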